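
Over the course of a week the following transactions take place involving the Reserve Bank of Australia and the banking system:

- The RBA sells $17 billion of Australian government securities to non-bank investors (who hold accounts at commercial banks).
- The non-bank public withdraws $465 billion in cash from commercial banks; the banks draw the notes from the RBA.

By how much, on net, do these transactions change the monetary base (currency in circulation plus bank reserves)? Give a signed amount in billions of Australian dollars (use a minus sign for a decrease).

-$17 billion

Asset sale (to non-banks) $17 billion: RBA balance sheet contracts → −$17B.
Currency withdrawal $465 billion: just a shift between currency and reserves — both are base money → 0.
Net: −17 + 0 = -$17 billion.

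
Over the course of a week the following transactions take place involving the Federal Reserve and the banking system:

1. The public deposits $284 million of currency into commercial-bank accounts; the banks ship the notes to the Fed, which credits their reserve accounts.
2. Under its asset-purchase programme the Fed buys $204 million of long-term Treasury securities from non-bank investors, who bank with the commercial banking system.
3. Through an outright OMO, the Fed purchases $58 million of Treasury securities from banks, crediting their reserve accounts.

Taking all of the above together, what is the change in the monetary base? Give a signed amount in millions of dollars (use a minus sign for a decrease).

+$262 million

Currency deposit $284 million: just a shift between currency and reserves — both are base money → 0.
Asset purchase (from non-banks) $204 million: Fed balance sheet expands → +$204M.
OMO purchase (from banks) $58 million: Fed balance sheet expands → +$58M.
Net: 0 + 204 + 58 = +$262 million.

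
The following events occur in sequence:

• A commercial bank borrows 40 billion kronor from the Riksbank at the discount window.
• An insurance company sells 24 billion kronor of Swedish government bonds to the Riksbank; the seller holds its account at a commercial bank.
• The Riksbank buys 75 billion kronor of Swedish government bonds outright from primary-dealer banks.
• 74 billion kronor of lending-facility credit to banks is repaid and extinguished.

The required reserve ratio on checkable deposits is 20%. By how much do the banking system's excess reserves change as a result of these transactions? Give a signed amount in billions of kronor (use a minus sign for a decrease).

+60.2 billion

Discount-window loan 40 billion kronor: reserves +40B, deposits 0.
Asset purchase (from non-banks) 24 billion kronor: reserves +24B, deposits +24B.
OMO purchase (from banks) 75 billion kronor: reserves +75B, deposits 0.
Discount-window repayment 74 billion kronor: reserves −74B, deposits 0.
Totals: Δreserves = +65B, Δdeposits = +24B.
Δrequired reserves = 20% × +24B = +4.8B.
Δexcess reserves = Δreserves − Δrequired = +65B − (+4.8B) = +60.2 billion.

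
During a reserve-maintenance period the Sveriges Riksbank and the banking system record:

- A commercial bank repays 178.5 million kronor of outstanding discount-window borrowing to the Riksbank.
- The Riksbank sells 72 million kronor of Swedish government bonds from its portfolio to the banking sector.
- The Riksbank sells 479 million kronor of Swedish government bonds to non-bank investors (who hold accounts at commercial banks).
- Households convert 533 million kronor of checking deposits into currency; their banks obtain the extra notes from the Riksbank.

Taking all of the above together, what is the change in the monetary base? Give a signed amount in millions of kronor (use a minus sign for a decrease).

Discount-window repayment 178.5 million kronor: Riksbank balance sheet contracts → −178.5M.
OMO sale (to banks) 72 million kronor: Riksbank balance sheet contracts → −72M.
Asset sale (to non-banks) 479 million kronor: Riksbank balance sheet contracts → −479M.
Currency withdrawal 533 million kronor: just a shift between currency and reserves — both are base money → 0.
Net: −178.5 − 72 − 479 + 0 = -729.5 million.

-729.5 million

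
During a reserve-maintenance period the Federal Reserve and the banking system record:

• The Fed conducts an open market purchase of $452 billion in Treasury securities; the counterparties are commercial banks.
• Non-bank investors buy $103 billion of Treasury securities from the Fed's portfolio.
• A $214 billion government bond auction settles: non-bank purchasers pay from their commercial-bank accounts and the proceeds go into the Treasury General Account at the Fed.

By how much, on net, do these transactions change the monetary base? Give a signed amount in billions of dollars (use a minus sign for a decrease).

OMO purchase (from banks) $452 billion: Fed balance sheet expands → +$452B.
Asset sale (to non-banks) $103 billion: Fed balance sheet contracts → −$103B.
Government account inflow $214 billion: reserves shift to a non-base liability → −$214B.
Net: 452 − 103 − 214 = +$135 billion.

+$135 billion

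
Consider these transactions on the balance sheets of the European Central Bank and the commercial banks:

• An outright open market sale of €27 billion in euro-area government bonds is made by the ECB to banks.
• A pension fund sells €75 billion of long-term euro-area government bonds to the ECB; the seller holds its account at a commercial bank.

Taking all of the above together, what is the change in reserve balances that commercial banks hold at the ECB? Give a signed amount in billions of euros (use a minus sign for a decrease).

+€48 billion

ECB balance sheet:
  Assets:      Securities +€48B
  Liabilities: Bank reserves +€48B
Commercial banking system:
  Assets:      Reserves at CB +€48B, Securities +€27B
  Liabilities: Checkable deposits +€75B
So the change in reserve balances that commercial banks hold at the ECB is +€48 billion.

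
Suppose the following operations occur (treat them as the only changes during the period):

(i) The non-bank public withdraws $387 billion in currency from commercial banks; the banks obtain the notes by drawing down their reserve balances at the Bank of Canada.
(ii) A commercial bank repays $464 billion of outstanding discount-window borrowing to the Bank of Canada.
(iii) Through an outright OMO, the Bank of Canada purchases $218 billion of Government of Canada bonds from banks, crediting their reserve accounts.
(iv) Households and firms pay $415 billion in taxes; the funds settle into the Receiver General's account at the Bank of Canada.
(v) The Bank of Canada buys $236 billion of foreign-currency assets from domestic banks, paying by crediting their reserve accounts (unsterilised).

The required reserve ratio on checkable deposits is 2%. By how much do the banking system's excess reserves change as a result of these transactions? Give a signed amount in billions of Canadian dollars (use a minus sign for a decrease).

-$795.96 billion

Currency withdrawal $387 billion: reserves −$387B, deposits −$387B.
Discount-window repayment $464 billion: reserves −$464B, deposits 0.
OMO purchase (from banks) $218 billion: reserves +$218B, deposits 0.
Government account inflow $415 billion: reserves −$415B, deposits −$415B.
FX purchase $236 billion: reserves +$236B, deposits 0.
Totals: Δreserves = −$812B, Δdeposits = −$802B.
Δrequired reserves = 2% × −$802B = −$16.04B.
Δexcess reserves = Δreserves − Δrequired = −$812B − (−$16.04B) = -$795.96 billion.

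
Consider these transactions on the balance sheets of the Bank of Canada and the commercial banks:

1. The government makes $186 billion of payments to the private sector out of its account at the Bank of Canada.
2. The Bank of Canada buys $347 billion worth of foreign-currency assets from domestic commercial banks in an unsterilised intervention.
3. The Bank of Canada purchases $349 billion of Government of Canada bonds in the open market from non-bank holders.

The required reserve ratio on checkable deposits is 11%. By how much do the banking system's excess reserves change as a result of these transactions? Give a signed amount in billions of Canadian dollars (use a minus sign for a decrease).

+$823.15 billion

Government spending $186 billion: reserves +$186B, deposits +$186B.
FX purchase $347 billion: reserves +$347B, deposits 0.
Asset purchase (from non-banks) $349 billion: reserves +$349B, deposits +$349B.
Totals: Δreserves = +$882B, Δdeposits = +$535B.
Δrequired reserves = 11% × +$535B = +$58.85B.
Δexcess reserves = Δreserves − Δrequired = +$882B − (+$58.85B) = +$823.15 billion.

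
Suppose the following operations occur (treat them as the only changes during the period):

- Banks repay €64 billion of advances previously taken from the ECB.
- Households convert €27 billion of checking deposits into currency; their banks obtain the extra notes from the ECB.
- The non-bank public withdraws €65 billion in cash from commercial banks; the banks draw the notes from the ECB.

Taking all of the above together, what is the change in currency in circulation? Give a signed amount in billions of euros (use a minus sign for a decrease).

Discount-window repayment €64 billion: no currency enters or leaves circulation → 0.
Currency withdrawal €27 billion: notes leave the central bank → +€27B.
Currency withdrawal €65 billion: notes leave the central bank → +€65B.
Net: 0 + 27 + 65 = +€92 billion.

+€92 billion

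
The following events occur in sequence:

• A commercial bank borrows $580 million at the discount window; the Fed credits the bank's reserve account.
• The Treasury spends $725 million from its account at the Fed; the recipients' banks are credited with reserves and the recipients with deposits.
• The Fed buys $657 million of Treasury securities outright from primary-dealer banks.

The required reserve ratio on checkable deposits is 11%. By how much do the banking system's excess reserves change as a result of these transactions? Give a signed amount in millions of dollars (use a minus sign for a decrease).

Discount-window loan $580 million: reserves +$580M, deposits 0.
Government spending $725 million: reserves +$725M, deposits +$725M.
OMO purchase (from banks) $657 million: reserves +$657M, deposits 0.
Totals: Δreserves = +$1962M, Δdeposits = +$725M.
Δrequired reserves = 11% × +$725M = +$79.75M.
Δexcess reserves = Δreserves − Δrequired = +$1962M − (+$79.75M) = +$1882.25 million.

+$1882.25 million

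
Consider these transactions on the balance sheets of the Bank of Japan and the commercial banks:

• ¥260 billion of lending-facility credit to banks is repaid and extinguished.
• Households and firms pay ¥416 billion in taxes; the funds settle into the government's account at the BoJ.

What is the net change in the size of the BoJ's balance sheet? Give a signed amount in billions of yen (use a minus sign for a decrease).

Discount-window repayment ¥260 billion: a BoJ asset is shed → −¥260B.
Government account inflow ¥416 billion: only the composition of liabilities changes → 0.
Net: −260 + 0 = -¥260 billion.

-¥260 billion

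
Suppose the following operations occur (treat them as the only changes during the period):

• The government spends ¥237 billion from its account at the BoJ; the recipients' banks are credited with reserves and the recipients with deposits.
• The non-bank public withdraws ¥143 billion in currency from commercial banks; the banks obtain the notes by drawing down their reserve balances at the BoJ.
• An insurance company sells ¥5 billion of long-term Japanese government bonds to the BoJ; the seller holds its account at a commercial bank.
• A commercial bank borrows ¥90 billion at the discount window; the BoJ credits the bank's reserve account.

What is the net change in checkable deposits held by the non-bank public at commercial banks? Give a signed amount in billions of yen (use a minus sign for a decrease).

BoJ balance sheet:
  Assets:      Securities +¥5B, Loans to banks +¥90B
  Liabilities: Bank reserves +¥189B, Currency in circulation +¥143B, Government deposits −¥237B
Commercial banking system:
  Assets:      Reserves at CB +¥189B
  Liabilities: Checkable deposits +¥99B, Borrowings from CB +¥90B
So the change in checkable deposits held by the non-bank public at commercial banks is +¥99 billion.

+¥99 billion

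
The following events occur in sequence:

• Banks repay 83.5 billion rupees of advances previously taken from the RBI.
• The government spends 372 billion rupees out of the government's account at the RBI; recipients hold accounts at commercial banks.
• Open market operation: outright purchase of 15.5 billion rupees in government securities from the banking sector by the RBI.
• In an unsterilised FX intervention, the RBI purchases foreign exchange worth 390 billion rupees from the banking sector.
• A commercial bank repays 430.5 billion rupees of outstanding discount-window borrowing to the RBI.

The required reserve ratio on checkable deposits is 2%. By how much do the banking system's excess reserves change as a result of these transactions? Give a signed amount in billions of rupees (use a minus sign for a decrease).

Discount-window repayment 83.5 billion rupees: reserves −83.5B, deposits 0.
Government spending 372 billion rupees: reserves +372B, deposits +372B.
OMO purchase (from banks) 15.5 billion rupees: reserves +15.5B, deposits 0.
FX purchase 390 billion rupees: reserves +390B, deposits 0.
Discount-window repayment 430.5 billion rupees: reserves −430.5B, deposits 0.
Totals: Δreserves = +263.5B, Δdeposits = +372B.
Δrequired reserves = 2% × +372B = +7.44B.
Δexcess reserves = Δreserves − Δrequired = +263.5B − (+7.44B) = +256.06 billion.

+256.06 billion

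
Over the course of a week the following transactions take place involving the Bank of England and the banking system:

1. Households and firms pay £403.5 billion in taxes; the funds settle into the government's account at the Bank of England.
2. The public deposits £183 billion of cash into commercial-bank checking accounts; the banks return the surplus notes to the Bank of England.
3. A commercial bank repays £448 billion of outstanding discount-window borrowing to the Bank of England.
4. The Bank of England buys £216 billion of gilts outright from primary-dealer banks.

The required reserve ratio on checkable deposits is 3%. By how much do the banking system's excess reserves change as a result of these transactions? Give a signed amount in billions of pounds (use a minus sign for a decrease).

Government account inflow £403.5 billion: reserves −£403.5B, deposits −£403.5B.
Currency deposit £183 billion: reserves +£183B, deposits +£183B.
Discount-window repayment £448 billion: reserves −£448B, deposits 0.
OMO purchase (from banks) £216 billion: reserves +£216B, deposits 0.
Totals: Δreserves = −£452.5B, Δdeposits = −£220.5B.
Δrequired reserves = 3% × −£220.5B = −£6.615B.
Δexcess reserves = Δreserves − Δrequired = −£452.5B − (−£6.615B) = -£445.885 billion.

-£445.885 billion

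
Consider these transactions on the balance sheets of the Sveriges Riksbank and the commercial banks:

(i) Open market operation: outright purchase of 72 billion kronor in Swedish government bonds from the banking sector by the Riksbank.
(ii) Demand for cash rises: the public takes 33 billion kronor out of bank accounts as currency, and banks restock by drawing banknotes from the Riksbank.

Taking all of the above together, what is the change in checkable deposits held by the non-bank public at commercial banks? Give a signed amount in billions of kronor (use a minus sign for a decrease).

-33 billion

OMO purchase (from banks) 72 billion kronor: the counterparty is a bank, so public deposits are unchanged → 0.
Currency withdrawal 33 billion kronor: non-bank counterparties' bank balances fall → −33B.
Net: 0 − 33 = -33 billion.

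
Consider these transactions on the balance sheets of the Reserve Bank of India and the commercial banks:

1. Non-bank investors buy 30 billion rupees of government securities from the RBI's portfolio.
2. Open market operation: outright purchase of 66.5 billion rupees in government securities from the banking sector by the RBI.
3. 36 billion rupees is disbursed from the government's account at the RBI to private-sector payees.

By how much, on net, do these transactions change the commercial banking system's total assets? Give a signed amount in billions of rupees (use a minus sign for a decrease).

+6 billion

RBI balance sheet:
  Assets:      Securities +36.5B
  Liabilities: Bank reserves +72.5B, Government deposits −36B
Commercial banking system:
  Assets:      Reserves at CB +72.5B, Securities −66.5B
  Liabilities: Checkable deposits +6B
Change in total bank assets = +6 billion.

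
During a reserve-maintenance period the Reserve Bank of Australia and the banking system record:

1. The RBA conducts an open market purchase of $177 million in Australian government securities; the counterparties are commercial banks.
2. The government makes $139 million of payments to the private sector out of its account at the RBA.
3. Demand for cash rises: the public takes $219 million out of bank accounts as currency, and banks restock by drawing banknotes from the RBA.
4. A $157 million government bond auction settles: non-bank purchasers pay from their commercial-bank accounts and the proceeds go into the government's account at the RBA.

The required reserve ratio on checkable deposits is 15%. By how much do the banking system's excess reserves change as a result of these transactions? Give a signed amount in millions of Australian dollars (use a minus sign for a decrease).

-$24.45 million

OMO purchase (from banks) $177 million: reserves +$177M, deposits 0.
Government spending $139 million: reserves +$139M, deposits +$139M.
Currency withdrawal $219 million: reserves −$219M, deposits −$219M.
Government account inflow $157 million: reserves −$157M, deposits −$157M.
Totals: Δreserves = −$60M, Δdeposits = −$237M.
Δrequired reserves = 15% × −$237M = −$35.55M.
Δexcess reserves = Δreserves − Δrequired = −$60M − (−$35.55M) = -$24.45 million.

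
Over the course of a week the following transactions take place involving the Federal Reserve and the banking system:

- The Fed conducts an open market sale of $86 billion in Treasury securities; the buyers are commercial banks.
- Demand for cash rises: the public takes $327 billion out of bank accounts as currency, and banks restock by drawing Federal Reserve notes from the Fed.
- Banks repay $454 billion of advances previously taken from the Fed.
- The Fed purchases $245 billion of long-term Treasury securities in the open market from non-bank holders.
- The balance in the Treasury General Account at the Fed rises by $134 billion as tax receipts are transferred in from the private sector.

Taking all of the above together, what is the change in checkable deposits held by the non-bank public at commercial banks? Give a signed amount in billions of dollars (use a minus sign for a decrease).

-$216 billion

Fed balance sheet:
  Assets:      Securities +$159B, Loans to banks −$454B
  Liabilities: Bank reserves −$756B, Currency in circulation +$327B, Government deposits +$134B
Commercial banking system:
  Assets:      Reserves at CB −$756B, Securities +$86B
  Liabilities: Checkable deposits −$216B, Borrowings from CB −$454B
So the change in checkable deposits held by the non-bank public at commercial banks is -$216 billion.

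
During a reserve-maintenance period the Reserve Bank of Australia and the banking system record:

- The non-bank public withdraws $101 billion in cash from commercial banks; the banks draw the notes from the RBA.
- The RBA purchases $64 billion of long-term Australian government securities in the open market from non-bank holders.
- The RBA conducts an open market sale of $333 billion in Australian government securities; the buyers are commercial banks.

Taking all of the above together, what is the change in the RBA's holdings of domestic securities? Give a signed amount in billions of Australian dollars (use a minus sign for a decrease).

-$269 billion

RBA balance sheet:
  Assets:      Securities −$269B
  Liabilities: Bank reserves −$370B, Currency in circulation +$101B
Commercial banking system:
  Assets:      Reserves at CB −$370B, Securities +$333B
  Liabilities: Checkable deposits −$37B
So the change in the RBA's holdings of domestic securities is -$269 billion.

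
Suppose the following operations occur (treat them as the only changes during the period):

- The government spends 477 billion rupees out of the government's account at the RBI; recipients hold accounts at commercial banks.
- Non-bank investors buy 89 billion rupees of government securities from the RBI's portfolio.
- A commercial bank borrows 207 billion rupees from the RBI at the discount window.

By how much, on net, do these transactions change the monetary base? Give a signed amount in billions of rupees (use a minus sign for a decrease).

RBI balance sheet:
  Assets:      Securities −89B, Loans to banks +207B
  Liabilities: Bank reserves +595B, Government deposits −477B
Monetary base = currency + reserves: 0 + (+595B) = +595 billion.

+595 billion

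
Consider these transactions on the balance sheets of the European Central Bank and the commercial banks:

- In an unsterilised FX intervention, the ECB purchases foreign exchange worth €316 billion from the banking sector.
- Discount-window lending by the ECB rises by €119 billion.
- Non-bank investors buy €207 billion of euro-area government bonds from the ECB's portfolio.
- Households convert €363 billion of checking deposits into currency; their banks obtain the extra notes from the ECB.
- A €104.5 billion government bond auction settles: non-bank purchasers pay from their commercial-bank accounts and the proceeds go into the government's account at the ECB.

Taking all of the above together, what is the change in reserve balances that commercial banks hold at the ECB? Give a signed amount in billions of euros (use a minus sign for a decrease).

ECB balance sheet:
  Assets:      Securities −€207B, Loans to banks +€119B, Foreign assets +€316B
  Liabilities: Bank reserves −€239.5B, Currency in circulation +€363B, Government deposits +€104.5B
So the change in reserve balances that commercial banks hold at the ECB is -€239.5 billion.

-€239.5 billion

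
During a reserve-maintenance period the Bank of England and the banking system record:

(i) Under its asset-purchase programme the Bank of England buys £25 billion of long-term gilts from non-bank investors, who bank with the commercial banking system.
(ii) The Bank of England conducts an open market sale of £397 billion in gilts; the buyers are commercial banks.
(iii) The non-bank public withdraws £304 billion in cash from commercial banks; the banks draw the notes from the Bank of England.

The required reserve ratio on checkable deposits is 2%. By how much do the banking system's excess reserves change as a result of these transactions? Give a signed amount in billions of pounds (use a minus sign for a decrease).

-£670.42 billion

Asset purchase (from non-banks) £25 billion: reserves +£25B, deposits +£25B.
OMO sale (to banks) £397 billion: reserves −£397B, deposits 0.
Currency withdrawal £304 billion: reserves −£304B, deposits −£304B.
Totals: Δreserves = −£676B, Δdeposits = −£279B.
Δrequired reserves = 2% × −£279B = −£5.58B.
Δexcess reserves = Δreserves − Δrequired = −£676B − (−£5.58B) = -£670.42 billion.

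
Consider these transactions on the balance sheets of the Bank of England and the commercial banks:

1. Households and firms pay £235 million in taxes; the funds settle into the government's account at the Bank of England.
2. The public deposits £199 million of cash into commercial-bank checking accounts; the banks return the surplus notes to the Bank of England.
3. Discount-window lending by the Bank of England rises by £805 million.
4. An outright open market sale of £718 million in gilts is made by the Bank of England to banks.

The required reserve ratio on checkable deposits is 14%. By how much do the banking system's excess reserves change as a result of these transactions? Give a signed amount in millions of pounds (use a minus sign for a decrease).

Government account inflow £235 million: reserves −£235M, deposits −£235M.
Currency deposit £199 million: reserves +£199M, deposits +£199M.
Discount-window loan £805 million: reserves +£805M, deposits 0.
OMO sale (to banks) £718 million: reserves −£718M, deposits 0.
Totals: Δreserves = +£51M, Δdeposits = −£36M.
Δrequired reserves = 14% × −£36M = −£5.04M.
Δexcess reserves = Δreserves − Δrequired = +£51M − (−£5.04M) = +£56.04 million.

+£56.04 million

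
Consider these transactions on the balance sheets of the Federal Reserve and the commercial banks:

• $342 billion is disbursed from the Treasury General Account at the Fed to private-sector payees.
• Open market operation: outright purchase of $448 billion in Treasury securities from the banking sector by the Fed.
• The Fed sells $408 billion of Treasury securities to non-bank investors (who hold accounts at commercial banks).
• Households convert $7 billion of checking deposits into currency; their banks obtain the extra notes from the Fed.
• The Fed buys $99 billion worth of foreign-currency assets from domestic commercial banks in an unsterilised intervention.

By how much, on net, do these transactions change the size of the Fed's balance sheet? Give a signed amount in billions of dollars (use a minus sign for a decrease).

Government spending $342 billion: only the composition of liabilities changes → 0.
OMO purchase (from banks) $448 billion: a Fed asset is acquired → +$448B.
Asset sale (to non-banks) $408 billion: a Fed asset is shed → −$408B.
Currency withdrawal $7 billion: only the composition of liabilities changes → 0.
FX purchase $99 billion: a Fed asset is acquired → +$99B.
Net: 0 + 448 − 408 + 0 + 99 = +$139 billion.

+$139 billion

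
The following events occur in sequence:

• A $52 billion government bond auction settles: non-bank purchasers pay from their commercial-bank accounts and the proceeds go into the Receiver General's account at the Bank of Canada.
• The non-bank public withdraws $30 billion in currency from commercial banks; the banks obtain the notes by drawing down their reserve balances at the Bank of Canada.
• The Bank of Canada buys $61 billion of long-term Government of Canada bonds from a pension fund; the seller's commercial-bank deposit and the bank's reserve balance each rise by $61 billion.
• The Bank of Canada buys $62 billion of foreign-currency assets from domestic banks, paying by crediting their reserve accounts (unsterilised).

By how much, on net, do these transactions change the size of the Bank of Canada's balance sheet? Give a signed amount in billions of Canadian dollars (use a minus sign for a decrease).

+$123 billion

Bank of Canada balance sheet:
  Assets:      Securities +$61B, Foreign assets +$62B
  Liabilities: Bank reserves +$41B, Currency in circulation +$30B, Government deposits +$52B
Commercial banking system:
  Assets:      Reserves at CB +$41B, Foreign assets −$62B
  Liabilities: Checkable deposits −$21B
Change in total Bank of Canada assets = +$123 billion.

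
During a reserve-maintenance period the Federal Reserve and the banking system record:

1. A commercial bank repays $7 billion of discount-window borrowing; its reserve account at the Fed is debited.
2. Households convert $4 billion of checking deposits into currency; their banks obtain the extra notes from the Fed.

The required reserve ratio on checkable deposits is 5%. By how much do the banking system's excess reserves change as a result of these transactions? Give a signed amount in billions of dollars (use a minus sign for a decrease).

Discount-window repayment $7 billion: reserves −$7B, deposits 0.
Currency withdrawal $4 billion: reserves −$4B, deposits −$4B.
Totals: Δreserves = −$11B, Δdeposits = −$4B.
Δrequired reserves = 5% × −$4B = −$0.2B.
Δexcess reserves = Δreserves − Δrequired = −$11B − (−$0.2B) = -$10.8 billion.

-$10.8 billion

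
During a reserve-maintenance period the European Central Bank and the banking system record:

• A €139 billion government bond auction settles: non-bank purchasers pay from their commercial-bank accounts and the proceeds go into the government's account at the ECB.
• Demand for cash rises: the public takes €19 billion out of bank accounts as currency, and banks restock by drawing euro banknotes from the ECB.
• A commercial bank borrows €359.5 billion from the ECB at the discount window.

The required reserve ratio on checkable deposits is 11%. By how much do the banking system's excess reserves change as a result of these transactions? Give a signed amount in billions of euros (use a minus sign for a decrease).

Government account inflow €139 billion: reserves −€139B, deposits −€139B.
Currency withdrawal €19 billion: reserves −€19B, deposits −€19B.
Discount-window loan €359.5 billion: reserves +€359.5B, deposits 0.
Totals: Δreserves = +€201.5B, Δdeposits = −€158B.
Δrequired reserves = 11% × −€158B = −€17.38B.
Δexcess reserves = Δreserves − Δrequired = +€201.5B − (−€17.38B) = +€218.88 billion.

+€218.88 billion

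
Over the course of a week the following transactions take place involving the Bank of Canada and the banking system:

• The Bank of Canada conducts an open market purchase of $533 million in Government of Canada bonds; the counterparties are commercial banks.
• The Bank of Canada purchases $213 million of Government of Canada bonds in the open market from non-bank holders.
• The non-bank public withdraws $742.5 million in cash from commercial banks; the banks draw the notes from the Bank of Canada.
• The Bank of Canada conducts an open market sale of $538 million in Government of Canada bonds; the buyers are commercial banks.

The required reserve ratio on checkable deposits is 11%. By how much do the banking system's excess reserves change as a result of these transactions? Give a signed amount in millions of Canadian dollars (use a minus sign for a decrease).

-$476.255 million

OMO purchase (from banks) $533 million: reserves +$533M, deposits 0.
Asset purchase (from non-banks) $213 million: reserves +$213M, deposits +$213M.
Currency withdrawal $742.5 million: reserves −$742.5M, deposits −$742.5M.
OMO sale (to banks) $538 million: reserves −$538M, deposits 0.
Totals: Δreserves = −$534.5M, Δdeposits = −$529.5M.
Δrequired reserves = 11% × −$529.5M = −$58.245M.
Δexcess reserves = Δreserves − Δrequired = −$534.5M − (−$58.245M) = -$476.255 million.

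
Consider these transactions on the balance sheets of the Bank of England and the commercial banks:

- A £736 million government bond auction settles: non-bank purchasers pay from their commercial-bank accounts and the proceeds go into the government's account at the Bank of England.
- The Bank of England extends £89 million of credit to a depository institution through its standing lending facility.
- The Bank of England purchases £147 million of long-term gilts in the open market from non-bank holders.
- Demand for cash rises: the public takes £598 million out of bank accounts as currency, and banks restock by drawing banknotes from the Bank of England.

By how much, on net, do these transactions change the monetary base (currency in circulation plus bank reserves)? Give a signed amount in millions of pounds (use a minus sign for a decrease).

-£500 million

Government account inflow £736 million: reserves shift to a non-base liability → −£736M.
Discount-window loan £89 million: Bank of England balance sheet expands → +£89M.
Asset purchase (from non-banks) £147 million: Bank of England balance sheet expands → +£147M.
Currency withdrawal £598 million: just a shift between currency and reserves — both are base money → 0.
Net: −736 + 89 + 147 + 0 = -£500 million.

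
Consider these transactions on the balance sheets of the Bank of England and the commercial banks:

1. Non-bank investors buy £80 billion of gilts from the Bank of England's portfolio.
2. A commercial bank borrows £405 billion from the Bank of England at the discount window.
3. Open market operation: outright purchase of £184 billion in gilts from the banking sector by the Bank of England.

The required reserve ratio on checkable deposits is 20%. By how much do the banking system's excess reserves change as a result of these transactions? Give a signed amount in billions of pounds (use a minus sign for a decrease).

Asset sale (to non-banks) £80 billion: reserves −£80B, deposits −£80B.
Discount-window loan £405 billion: reserves +£405B, deposits 0.
OMO purchase (from banks) £184 billion: reserves +£184B, deposits 0.
Totals: Δreserves = +£509B, Δdeposits = −£80B.
Δrequired reserves = 20% × −£80B = −£16B.
Δexcess reserves = Δreserves − Δrequired = +£509B − (−£16B) = +£525 billion.

+£525 billion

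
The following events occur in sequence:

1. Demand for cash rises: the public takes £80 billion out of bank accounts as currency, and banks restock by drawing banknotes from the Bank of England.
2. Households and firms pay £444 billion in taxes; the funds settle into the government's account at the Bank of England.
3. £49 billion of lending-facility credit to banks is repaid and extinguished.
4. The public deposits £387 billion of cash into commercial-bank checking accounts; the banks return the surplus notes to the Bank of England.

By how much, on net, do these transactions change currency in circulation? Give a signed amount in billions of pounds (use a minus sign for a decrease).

Currency withdrawal £80 billion: notes leave the central bank → +£80B.
Government account inflow £444 billion: no currency enters or leaves circulation → 0.
Discount-window repayment £49 billion: no currency enters or leaves circulation → 0.
Currency deposit £387 billion: notes return to the central bank → −£387B.
Net: 80 + 0 + 0 − 387 = -£307 billion.

-£307 billion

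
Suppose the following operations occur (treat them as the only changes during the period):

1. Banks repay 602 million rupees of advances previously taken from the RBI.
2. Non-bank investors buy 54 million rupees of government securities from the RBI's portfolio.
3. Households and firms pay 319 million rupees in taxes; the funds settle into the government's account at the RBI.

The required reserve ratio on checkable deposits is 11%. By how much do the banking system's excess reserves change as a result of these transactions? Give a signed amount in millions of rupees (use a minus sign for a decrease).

-933.97 million

Discount-window repayment 602 million rupees: reserves −602M, deposits 0.
Asset sale (to non-banks) 54 million rupees: reserves −54M, deposits −54M.
Government account inflow 319 million rupees: reserves −319M, deposits −319M.
Totals: Δreserves = −975M, Δdeposits = −373M.
Δrequired reserves = 11% × −373M = −41.03M.
Δexcess reserves = Δreserves − Δrequired = −975M − (−41.03M) = -933.97 million.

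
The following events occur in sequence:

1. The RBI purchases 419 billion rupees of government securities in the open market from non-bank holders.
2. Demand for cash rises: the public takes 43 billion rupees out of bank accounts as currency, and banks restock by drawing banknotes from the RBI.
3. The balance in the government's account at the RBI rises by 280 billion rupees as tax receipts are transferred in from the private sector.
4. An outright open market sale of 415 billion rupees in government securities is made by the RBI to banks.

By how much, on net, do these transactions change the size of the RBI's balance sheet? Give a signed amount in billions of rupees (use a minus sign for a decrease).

Asset purchase (from non-banks) 419 billion rupees: an RBI asset is acquired → +419B.
Currency withdrawal 43 billion rupees: only the composition of liabilities changes → 0.
Government account inflow 280 billion rupees: only the composition of liabilities changes → 0.
OMO sale (to banks) 415 billion rupees: an RBI asset is shed → −415B.
Net: 419 + 0 + 0 − 415 = +4 billion.

+4 billion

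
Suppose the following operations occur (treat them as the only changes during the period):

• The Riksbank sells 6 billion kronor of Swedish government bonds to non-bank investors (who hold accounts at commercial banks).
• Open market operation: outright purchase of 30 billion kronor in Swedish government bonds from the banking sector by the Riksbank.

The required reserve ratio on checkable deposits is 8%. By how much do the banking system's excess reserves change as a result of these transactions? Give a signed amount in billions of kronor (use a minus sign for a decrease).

Asset sale (to non-banks) 6 billion kronor: reserves −6B, deposits −6B.
OMO purchase (from banks) 30 billion kronor: reserves +30B, deposits 0.
Totals: Δreserves = +24B, Δdeposits = −6B.
Δrequired reserves = 8% × −6B = −0.48B.
Δexcess reserves = Δreserves − Δrequired = +24B − (−0.48B) = +24.48 billion.

+24.48 billion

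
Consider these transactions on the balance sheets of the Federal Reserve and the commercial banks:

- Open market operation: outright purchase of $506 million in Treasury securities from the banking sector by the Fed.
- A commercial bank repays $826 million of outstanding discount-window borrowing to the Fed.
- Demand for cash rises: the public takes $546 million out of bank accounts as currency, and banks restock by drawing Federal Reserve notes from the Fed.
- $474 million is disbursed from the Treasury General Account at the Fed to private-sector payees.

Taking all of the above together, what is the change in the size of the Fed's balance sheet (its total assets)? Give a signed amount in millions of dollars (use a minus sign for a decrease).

OMO purchase (from banks) $506 million: a Fed asset is acquired → +$506M.
Discount-window repayment $826 million: a Fed asset is shed → −$826M.
Currency withdrawal $546 million: only the composition of liabilities changes → 0.
Government spending $474 million: only the composition of liabilities changes → 0.
Net: 506 − 826 + 0 + 0 = -$320 million.

-$320 million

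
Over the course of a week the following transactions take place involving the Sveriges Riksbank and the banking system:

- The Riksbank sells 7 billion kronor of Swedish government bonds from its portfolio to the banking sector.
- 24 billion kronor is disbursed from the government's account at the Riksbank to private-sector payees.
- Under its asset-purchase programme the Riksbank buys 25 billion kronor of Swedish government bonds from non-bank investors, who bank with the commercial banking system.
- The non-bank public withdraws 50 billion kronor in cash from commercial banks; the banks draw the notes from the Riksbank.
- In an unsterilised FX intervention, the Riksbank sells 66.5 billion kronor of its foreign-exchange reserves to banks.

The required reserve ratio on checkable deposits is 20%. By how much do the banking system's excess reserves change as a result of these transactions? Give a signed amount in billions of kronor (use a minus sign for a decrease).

OMO sale (to banks) 7 billion kronor: reserves −7B, deposits 0.
Government spending 24 billion kronor: reserves +24B, deposits +24B.
Asset purchase (from non-banks) 25 billion kronor: reserves +25B, deposits +25B.
Currency withdrawal 50 billion kronor: reserves −50B, deposits −50B.
FX sale 66.5 billion kronor: reserves −66.5B, deposits 0.
Totals: Δreserves = −74.5B, Δdeposits = −1B.
Δrequired reserves = 20% × −1B = −0.2B.
Δexcess reserves = Δreserves − Δrequired = −74.5B − (−0.2B) = -74.3 billion.

-74.3 billion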